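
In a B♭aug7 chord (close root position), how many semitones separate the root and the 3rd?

B♭7#5 (B♭ augmented seventh) is spelled B♭, D, F♯, A♭.
B♭ to D is a major third: 4 semitones.

4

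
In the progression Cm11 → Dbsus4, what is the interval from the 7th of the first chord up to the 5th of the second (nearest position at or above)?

minor seventh

The 7th of Cm11 is Bb; the 5th of Dbsus4 is Ab.
From Bb to Ab: 10 semitones over a seventh = minor.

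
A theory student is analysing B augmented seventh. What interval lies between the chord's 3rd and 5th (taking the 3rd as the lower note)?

Spelling the chord: B–D#–F##–A.
That puts D# below F##.
From D# to F## is 4 semitones, exactly the major third.

major third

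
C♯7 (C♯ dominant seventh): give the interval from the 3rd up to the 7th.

diminished fifth

C♯7: C♯, E♯, G♯, B.
That puts E♯ below B.
From E♯ to B: 6 semitones over a fifth = diminished.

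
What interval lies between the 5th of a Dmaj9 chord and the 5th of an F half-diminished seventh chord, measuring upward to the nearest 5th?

The 5th of Dmaj9 is A; the 5th of F half-diminished seventh is C♭.
A up to C♭ is 2 semitones, a whole step narrower than a major third, so the interval is diminished.

diminished 3rd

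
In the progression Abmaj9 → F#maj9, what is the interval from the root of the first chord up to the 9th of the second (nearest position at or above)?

augmented seventh

Abmaj9 has Ab as its root, and F#maj9 has G# as its 9th.
From Ab to G#: 12 semitones over a seventh = augmented.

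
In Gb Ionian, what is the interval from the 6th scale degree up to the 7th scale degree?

Gb major: Gb Ab Bb Cb Db Eb F.
That puts Eb below F.
Counting 2 letters and 2 half steps from Eb gives a major second.

major second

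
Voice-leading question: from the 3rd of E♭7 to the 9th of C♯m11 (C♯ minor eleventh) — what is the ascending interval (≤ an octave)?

A5

The 3rd of E♭7 is G; the 9th of C♯m11 (C♯ minor eleventh) is D♯.
5 letter names make it a fifth; at 8 semitones (a half step wider than perfect) the quality is augmented.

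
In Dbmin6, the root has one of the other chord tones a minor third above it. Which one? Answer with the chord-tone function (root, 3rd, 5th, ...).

Dbmin6 is spelled Db, Fb, Ab, Bb.
The root is Db. A minor third above Db is Fb.
Fb is the chord's 3rd.

3rd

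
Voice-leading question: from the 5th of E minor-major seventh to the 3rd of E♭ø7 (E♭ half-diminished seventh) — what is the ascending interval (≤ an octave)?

The 5th of E minor-major seventh is B; the 3rd of E♭ø7 (E♭ half-diminished seventh) is G♭.
6 letter names make it a sixth; at 7 semitones (a whole step narrower than major) the quality is diminished.

diminished sixth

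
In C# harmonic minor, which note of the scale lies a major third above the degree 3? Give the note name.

G#

The scale is C# D# E F# G# A B#.
The degree 3 is E; a major third above that is G# — scale degree 5.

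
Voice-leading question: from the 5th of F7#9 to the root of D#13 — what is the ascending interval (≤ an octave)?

The 5th of F7#9 is C; the root of D#13 is D#.
2 letter names make it a second; at 3 semitones (a half step wider than major) the quality is augmented.

augmented second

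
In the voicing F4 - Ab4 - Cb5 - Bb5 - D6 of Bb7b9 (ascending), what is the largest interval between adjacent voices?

Adjacent intervals: F4→Ab4 = minor third; Ab4→Cb5 = minor third; Cb5→Bb5 = major seventh; Bb5→D6 = major third.
The largest is Cb5 to Bb5, a major seventh (11 semitones).

major 7th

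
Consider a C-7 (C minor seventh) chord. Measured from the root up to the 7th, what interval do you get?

minor 7th

C-7 (C minor seventh) is spelled C-Eb-G-Bb.
So we need the interval from C up to Bb.
C up to Bb is 10 semitones, a half step narrower than a major seventh, so the interval is minor.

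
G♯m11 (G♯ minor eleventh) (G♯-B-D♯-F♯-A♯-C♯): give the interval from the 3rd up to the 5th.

That puts B below D♯.
B up to D♯ spans 3 letter names and 4 semitones — a major third.

major 3rd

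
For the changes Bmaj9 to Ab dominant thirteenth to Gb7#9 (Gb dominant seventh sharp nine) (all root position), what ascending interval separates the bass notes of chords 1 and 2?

The roots are B and Ab.
7 letter names make it a seventh; at 9 semitones (a whole step narrower than major) the quality is diminished.

diminished seventh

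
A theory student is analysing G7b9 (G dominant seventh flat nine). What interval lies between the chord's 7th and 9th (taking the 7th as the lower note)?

minor 3rd

Spelling the chord: G-B-D-F-Ab.
The 7th is F and the 9th is Ab.
3 letter names make it a third; at 3 semitones (a half step narrower than major) the quality is minor.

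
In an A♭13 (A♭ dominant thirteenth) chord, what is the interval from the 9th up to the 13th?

A♭13 is spelled A♭-C-E♭-G♭-B♭-F.
That puts B♭ below F.
B♭ up to F spans 5 letter names and 7 semitones — a perfect fifth.

perfect 5th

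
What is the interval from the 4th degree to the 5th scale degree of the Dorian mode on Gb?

Gb dorian: Gb Ab Bbb Cb Db Eb Fb.
So we need the interval from Cb up to Db.
Counting 2 letters and 2 half steps from Cb gives a major second.

major 2nd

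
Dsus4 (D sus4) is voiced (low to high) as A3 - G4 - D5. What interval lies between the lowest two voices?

Those voices are A3 and G4.
From A to G: 10 semitones over a seventh = minor.

minor 7th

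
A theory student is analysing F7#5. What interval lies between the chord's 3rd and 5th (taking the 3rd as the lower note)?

Spelling the chord: F-A-C#-Eb.
3rd = A; 5th = C#.
From A to C# is 4 semitones, exactly the major third.

major third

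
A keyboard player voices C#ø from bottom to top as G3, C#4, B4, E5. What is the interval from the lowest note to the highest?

The outer voices are G3 and E5.
From G to E is 21 semitones, exactly the major thirteenth.

major 13th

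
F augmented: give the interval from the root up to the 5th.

Faug (F augmented): F A C#.
That puts F below C#.
From F to C#: 8 semitones over a fifth = augmented.

augmented 5th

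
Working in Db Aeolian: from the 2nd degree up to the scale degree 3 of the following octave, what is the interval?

Spelling Db Aeolian: Db Eb Fb Gb Ab Bbb Cb.
So we need the interval from Eb up to Fb.
9 letter names make it a ninth; at 13 semitones (a half step narrower than major) the quality is minor.

m9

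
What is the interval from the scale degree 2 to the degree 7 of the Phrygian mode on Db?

Spelling the Phrygian mode on Db: Db Ebb Fb Gb Ab Bbb Cb.
The scale degree 2 is Ebb and the 7th scale degree is Cb.
From Ebb to Cb is 9 semitones, exactly the major sixth.

major sixth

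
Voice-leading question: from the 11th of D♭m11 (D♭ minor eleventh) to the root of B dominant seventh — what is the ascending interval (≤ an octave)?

The 11th of D♭m11 (D♭ minor eleventh) is G♭; the root of B dominant seventh is B.
From G♭ to B: 5 semitones over a third = augmented.

augmented third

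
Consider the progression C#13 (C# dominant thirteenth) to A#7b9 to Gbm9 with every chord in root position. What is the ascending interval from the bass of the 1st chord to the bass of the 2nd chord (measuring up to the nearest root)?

The roots are C# and A#.
C# up to A# spans 6 letter names and 9 semitones — a major sixth.

major sixth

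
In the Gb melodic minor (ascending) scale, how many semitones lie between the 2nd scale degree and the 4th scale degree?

3

The scale is Gb Ab Bbb Cb Db Eb F.
Ab up to Cb is a minor third — 3 semitones.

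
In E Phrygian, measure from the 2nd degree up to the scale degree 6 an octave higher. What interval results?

P12

E phrygian: E F G A B C D.
2nd degree = F; scale degree 6 (up an octave) = C.
From F to C is 19 semitones, exactly the perfect twelfth.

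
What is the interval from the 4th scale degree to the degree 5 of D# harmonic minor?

D# harmonic minor: D# E# F# G# A# B C##.
So we need the interval from G# up to A#.
G# up to A# spans 2 letter names and 2 semitones — a major second.

major second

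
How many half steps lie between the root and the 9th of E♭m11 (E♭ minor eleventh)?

14

E♭m11: E♭-G♭-B♭-D♭-F-A♭.
E♭ to F is a major ninth: 14 semitones.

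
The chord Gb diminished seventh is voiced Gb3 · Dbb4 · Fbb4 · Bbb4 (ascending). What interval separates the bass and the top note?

minor tenth

The outer voices are Gb3 and Bbb4.
From Gb to Bbb: 15 semitones over a tenth = minor.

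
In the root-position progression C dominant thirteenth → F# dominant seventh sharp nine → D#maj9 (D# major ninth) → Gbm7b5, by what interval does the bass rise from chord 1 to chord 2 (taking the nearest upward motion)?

augmented fourth

The roots are C and F#.
C up to F# is 6 semitones, a half step wider than a perfect fourth, so the interval is augmented.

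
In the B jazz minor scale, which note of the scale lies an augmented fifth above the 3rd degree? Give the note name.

The scale is B C# D E F# G# A#.
The 3rd degree is D; an augmented fifth above that is A# — scale degree 7.

A#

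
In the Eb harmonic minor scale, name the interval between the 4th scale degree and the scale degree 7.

augmented fourth

Eb harmonic minor: Eb F Gb Ab Bb Cb D.
4th scale degree = Ab; 7th scale degree = D.
Ab up to D is 6 semitones, a half step wider than a perfect fourth, so the interval is augmented.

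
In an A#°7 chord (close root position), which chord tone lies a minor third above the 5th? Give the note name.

G

A#dim7: A#, C#, E, G.
The 5th is E. A minor third above E is G.
G is the chord's 7th.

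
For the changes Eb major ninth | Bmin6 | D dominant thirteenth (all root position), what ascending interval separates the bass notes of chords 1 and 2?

The roots are Eb and B.
Eb up to B is 8 semitones, a half step wider than a perfect fifth, so the interval is augmented.

augmented 5th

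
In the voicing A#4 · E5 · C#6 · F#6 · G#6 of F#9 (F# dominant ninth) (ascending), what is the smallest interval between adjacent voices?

major second

Adjacent intervals: A#4→E5 = diminished fifth; E5→C#6 = major sixth; C#6→F#6 = perfect fourth; F#6→G#6 = major second.
The smallest is F#6 to G#6, a major second (2 semitones).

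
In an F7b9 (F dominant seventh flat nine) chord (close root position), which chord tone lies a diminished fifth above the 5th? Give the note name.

F7b9: F A C Eb Gb.
The 5th is C. A diminished fifth above C is Gb.
Gb is the chord's 9th.

Gb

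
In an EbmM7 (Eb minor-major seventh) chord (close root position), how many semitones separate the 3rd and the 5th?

4

The chord tones of EbmM7 (Eb minor-major seventh) are Eb Gb Bb D.
Gb to Bb is a major third: 4 semitones.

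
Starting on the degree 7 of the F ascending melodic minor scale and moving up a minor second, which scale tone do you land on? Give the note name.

The scale is F G Ab Bb C D E.
The degree 7 is E; a minor second above that is F — scale degree 1.

F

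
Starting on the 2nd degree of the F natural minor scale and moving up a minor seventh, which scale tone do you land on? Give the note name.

The scale is F G A♭ B♭ C D♭ E♭.
The 2nd degree is G; a minor seventh above that is F — scale degree 1.

F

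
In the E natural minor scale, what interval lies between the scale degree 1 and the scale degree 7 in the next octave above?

minor fourteenth

The scale runs E F# G A B C D.
That puts E below D.
14 letter names make it a fourteenth; at 22 semitones (a half step narrower than major) the quality is minor.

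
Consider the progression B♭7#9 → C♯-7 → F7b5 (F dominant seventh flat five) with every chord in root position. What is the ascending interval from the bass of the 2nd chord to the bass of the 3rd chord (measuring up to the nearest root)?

diminished fourth

The roots are C♯ and F.
From C♯ to F: 4 semitones over a fourth = diminished.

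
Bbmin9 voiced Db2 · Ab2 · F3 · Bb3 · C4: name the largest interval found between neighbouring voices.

Adjacent intervals: Db2→Ab2 = perfect fifth; Ab2→F3 = major sixth; F3→Bb3 = perfect fourth; Bb3→C4 = major second.
The largest is Ab2 to F3, a major sixth (9 semitones).

M6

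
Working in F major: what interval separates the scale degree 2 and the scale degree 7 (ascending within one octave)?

major sixth

Spelling F major: F G A B♭ C D E.
The scale degree 2 is G and the scale degree 7 is E.
Counting 6 letters and 9 half steps from G gives a major sixth.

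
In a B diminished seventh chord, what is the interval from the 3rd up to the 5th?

The chord tones of Bdim7 are B–D–F–Ab.
3rd = D; 5th = F.
3 letter names make it a third; at 3 semitones (a half step narrower than major) the quality is minor.

minor 3rd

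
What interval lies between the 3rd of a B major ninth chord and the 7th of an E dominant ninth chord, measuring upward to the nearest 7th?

diminished octave

B major ninth has D# as its 3rd, and E dominant ninth has D as its 7th.
From D# to D: 11 semitones over an octave = diminished.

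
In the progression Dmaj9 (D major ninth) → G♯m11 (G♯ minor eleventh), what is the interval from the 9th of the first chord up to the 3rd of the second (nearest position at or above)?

Dmaj9 (D major ninth) has E as its 9th, and G♯m11 (G♯ minor eleventh) has B as its 3rd.
From E to B is 7 semitones, exactly the perfect fifth.

P5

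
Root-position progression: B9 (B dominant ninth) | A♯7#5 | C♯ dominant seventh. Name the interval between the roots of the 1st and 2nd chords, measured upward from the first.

The roots are B and A♯.
Counting 7 letters and 11 half steps from B gives a major seventh.

major 7th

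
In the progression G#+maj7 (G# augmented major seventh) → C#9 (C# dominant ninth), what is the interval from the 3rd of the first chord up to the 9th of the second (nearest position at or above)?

minor third

G#+maj7 (G# augmented major seventh) has B# as its 3rd, and C#9 (C# dominant ninth) has D# as its 9th.
From B# to D#: 3 semitones over a third = minor.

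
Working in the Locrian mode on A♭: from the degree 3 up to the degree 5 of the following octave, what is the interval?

The scale runs A♭ B𝄫 C♭ D♭ E𝄫 F♭ G♭.
Degree 3 = C♭; scale degree 5 (up an octave) = E𝄫.
C♭ up to E𝄫 is 15 semitones, a half step narrower than a major tenth, so the interval is minor.

minor tenth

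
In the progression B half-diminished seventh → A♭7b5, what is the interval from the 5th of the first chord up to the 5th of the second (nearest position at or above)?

The 5th of B half-diminished seventh is F; the 5th of A♭7b5 is E𝄫.
From F to E𝄫: 9 semitones over a seventh = diminished.

diminished seventh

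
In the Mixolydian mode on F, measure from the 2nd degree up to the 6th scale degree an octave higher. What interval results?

Spelling the Mixolydian mode on F: F G A Bb C D Eb.
The 2nd degree is G and the degree 6 (up an octave) is D.
From G to D is 19 semitones, exactly the perfect twelfth.

perfect 12th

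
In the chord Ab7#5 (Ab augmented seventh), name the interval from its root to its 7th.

minor seventh

The chord tones of Ab+7 are Ab–C–E–Gb.
So we need the interval from Ab up to Gb.
From Ab to Gb: 10 semitones over a seventh = minor.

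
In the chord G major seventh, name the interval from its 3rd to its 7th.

Spelling the chord: G, B, D, F#.
The 3rd is B and the 7th is F#.
B up to F# spans 5 letter names and 7 semitones — a perfect fifth.

perfect 5th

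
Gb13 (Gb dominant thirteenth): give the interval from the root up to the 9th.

major ninth

Spelling the chord: Gb, Bb, Db, Fb, Ab, Eb.
The root is Gb and the 9th is Ab.
Gb up to Ab spans 9 letter names and 14 semitones — a major ninth.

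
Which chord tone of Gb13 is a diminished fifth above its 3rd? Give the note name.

Gb13 (Gb dominant thirteenth) is spelled Gb–Bb–Db–Fb–Ab–Eb.
The 3rd is Bb. A diminished fifth above Bb is Fb.
Fb is the chord's 7th.

Fb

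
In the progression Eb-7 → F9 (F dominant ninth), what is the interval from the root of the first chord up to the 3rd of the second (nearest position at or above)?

A4

Eb-7 has Eb as its root, and F9 (F dominant ninth) has A as its 3rd.
4 letter names make it a fourth; at 6 semitones (a half step wider than perfect) the quality is augmented.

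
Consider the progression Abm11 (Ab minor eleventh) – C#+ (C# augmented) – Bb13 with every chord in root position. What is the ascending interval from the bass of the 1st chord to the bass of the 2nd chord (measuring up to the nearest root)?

The roots are Ab and C#.
Ab up to C# is 5 semitones, a half step wider than a major third, so the interval is augmented.

augmented third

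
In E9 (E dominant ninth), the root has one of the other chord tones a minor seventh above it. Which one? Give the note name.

Spelling the chord: E–G♯–B–D–F♯.
The root is E. A minor seventh above E is D.
D is the chord's 7th.

D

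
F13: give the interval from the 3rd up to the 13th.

P11

F dominant thirteenth: F, A, C, Eb, G, D.
So we need the interval from A up to D.
From A to D is 17 semitones, exactly the perfect eleventh.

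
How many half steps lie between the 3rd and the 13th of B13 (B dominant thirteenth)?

17

The chord tones of B13 (B dominant thirteenth) are B–D♯–F♯–A–C♯–G♯.
D♯ to G♯ is a perfect eleventh: 17 semitones.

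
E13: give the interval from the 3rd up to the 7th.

diminished fifth

The chord tones of E dominant thirteenth are E, G♯, B, D, F♯, C♯.
3rd = G♯; 7th = D.
5 letter names make it a fifth; at 6 semitones (a half step narrower than perfect) the quality is diminished.
That tritone between 3rd and 7th is what gives the dominant seventh its pull toward resolution.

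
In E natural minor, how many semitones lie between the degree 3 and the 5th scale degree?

4

The scale is E F# G A B C D.
G up to B is a major third — 4 semitones.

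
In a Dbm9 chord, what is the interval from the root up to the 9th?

M9

Dbm9 is spelled Db Fb Ab Cb Eb.
The root is Db and the 9th is Eb.
From Db to Eb is 14 semitones, exactly the major ninth.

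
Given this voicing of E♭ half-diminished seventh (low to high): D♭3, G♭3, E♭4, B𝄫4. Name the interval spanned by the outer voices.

minor thirteenth

The outer voices are D♭3 and B𝄫4.
D♭ up to B𝄫 is 20 semitones, a half step narrower than a major thirteenth, so the interval is minor.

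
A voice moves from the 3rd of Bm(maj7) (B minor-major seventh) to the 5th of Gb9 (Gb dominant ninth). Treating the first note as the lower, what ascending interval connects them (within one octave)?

d8

Bm(maj7) (B minor-major seventh) has D as its 3rd, and Gb9 (Gb dominant ninth) has Db as its 5th.
D up to Db is 11 semitones, a half step narrower than a perfect octave, so the interval is diminished.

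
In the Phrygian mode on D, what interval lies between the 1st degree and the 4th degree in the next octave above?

The scale runs D Eb F G A Bb C.
So we need the interval from D up to G.
D up to G spans 11 letter names and 17 semitones — a perfect eleventh.

P11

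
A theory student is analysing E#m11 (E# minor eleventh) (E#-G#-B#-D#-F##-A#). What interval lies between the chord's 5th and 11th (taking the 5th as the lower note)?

minor seventh

That puts B# below A#.
B# up to A# is 10 semitones, a half step narrower than a major seventh, so the interval is minor.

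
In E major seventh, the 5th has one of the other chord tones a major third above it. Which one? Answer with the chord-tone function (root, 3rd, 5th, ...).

7th

EΔ7 (E major seventh) is spelled E, G#, B, D#.
The 5th is B. A major third above B is D#.
D# is the chord's 7th.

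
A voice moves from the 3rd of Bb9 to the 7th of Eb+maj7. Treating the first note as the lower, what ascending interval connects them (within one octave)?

Bb9 has D as its 3rd, and Eb+maj7 has D as its 7th.
Counting 1 letters and 0 half steps from D gives a perfect unison.

perfect unison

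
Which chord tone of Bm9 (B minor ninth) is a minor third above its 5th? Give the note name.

Spelling the chord: B D F♯ A C♯.
The 5th is F♯. A minor third above F♯ is A.
A is the chord's 7th.

A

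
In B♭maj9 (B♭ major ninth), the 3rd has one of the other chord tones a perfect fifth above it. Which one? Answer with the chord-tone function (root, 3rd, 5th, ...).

7th

Spelling the chord: B♭–D–F–A–C.
The 3rd is D. A perfect fifth above D is A.
A is the chord's 7th.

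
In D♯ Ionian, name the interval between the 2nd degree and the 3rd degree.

major 2nd

Spelling D♯ Ionian: D♯ E♯ F𝄪 G♯ A♯ B♯ C𝄪.
2nd degree = E♯; scale degree 3 = F𝄪.
Counting 2 letters and 2 half steps from E♯ gives a major second.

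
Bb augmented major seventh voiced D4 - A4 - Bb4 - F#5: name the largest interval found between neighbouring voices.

Adjacent intervals: D4→A4 = perfect fifth; A4→Bb4 = minor second; Bb4→F#5 = augmented fifth.
The largest is Bb4 to F#5, an augmented fifth (8 semitones).

A5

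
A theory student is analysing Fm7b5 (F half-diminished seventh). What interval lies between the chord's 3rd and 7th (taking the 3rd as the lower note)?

Spelling the chord: F, Ab, Cb, Eb.
3rd = Ab; 7th = Eb.
From Ab to Eb is 7 semitones, exactly the perfect fifth.

perfect fifth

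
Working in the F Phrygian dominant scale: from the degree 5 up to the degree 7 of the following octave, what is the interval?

Spelling the F Phrygian dominant scale: F G♭ A B♭ C D♭ E♭.
Degree 5 = C; 7th degree (up an octave) = E♭.
From C to E♭: 15 semitones over a tenth = minor.

minor tenth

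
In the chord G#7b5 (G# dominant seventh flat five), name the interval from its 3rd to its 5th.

diminished third

G# dominant seventh flat five is spelled G# B# D F#.
3rd = B#; 5th = D.
From B# to D: 2 semitones over a third = diminished.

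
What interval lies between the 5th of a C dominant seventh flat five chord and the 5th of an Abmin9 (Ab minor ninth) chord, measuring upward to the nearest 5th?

C dominant seventh flat five has Gb as its 5th, and Abmin9 (Ab minor ninth) has Eb as its 5th.
From Gb to Eb is 9 semitones, exactly the major sixth.

major sixth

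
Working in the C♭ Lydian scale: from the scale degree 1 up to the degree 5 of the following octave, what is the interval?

C♭ lydian: C♭ D♭ E♭ F G♭ A♭ B♭.
The scale degree 1 is C♭ and the 5th degree (up an octave) is G♭.
Counting 12 letters and 19 half steps from C♭ gives a perfect twelfth.

P12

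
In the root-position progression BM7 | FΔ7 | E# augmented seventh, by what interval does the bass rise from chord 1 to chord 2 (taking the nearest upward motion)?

The roots are B and F.
B up to F is 6 semitones, a half step narrower than a perfect fifth, so the interval is diminished.

diminished 5th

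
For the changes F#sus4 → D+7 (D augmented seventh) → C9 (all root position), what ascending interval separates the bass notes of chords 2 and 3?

minor seventh

The roots are D and C.
From D to C: 10 semitones over a seventh = minor.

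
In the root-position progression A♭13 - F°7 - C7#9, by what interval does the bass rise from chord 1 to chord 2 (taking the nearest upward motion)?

major sixth

The roots are A♭ and F.
From A♭ to F is 9 semitones, exactly the major sixth.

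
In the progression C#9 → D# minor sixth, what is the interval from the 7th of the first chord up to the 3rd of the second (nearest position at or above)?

perfect fifth

The 7th of C#9 is B; the 3rd of D# minor sixth is F#.
From B to F# is 7 semitones, exactly the perfect fifth.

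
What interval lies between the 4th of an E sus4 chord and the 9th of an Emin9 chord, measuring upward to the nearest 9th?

major 6th

E sus4 has A as its 4th, and Emin9 has F# as its 9th.
A up to F# spans 6 letter names and 9 semitones — a major sixth.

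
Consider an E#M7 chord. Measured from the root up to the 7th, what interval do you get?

E#maj7 (E# major seventh) is spelled E# G## B# D##.
That puts E# below D##.
From E# to D## is 11 semitones, exactly the major seventh.

major seventh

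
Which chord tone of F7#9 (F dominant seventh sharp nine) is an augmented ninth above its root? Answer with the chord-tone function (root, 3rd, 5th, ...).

F dominant seventh sharp nine: F–A–C–Eb–G#.
The root is F. An augmented ninth above F is G#.
G# is the chord's 9th.

9th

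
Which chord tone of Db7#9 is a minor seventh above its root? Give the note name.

Db7#9 (Db dominant seventh sharp nine): Db–F–Ab–Cb–E.
The root is Db. A minor seventh above Db is Cb.
Cb is the chord's 7th.

Cb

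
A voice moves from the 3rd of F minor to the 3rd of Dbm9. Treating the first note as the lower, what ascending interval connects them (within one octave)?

F minor has Ab as its 3rd, and Dbm9 has Fb as its 3rd.
6 letter names make it a sixth; at 8 semitones (a half step narrower than major) the quality is minor.

m6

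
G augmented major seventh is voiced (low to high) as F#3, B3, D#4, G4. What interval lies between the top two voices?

Those voices are D#4 and G4.
From D# to G: 4 semitones over a fourth = diminished.

d4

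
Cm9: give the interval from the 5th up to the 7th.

minor third

Spelling the chord: C–Eb–G–Bb–D.
That puts G below Bb.
G up to Bb is 3 semitones, a half step narrower than a major third, so the interval is minor.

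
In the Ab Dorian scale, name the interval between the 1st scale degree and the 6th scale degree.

Ab dorian: Ab Bb Cb Db Eb F Gb.
That puts Ab below F.
Counting 6 letters and 9 half steps from Ab gives a major sixth.

major sixth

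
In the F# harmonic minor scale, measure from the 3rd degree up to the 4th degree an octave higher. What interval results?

F# harmonic minor: F# G# A B C# D E#.
So we need the interval from A up to B.
From A to B is 14 semitones, exactly the major ninth.

major ninth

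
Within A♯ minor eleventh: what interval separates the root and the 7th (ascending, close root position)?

minor 7th

A♯m11: A♯-C♯-E♯-G♯-B♯-D♯.
Root = A♯; 7th = G♯.
A♯ up to G♯ is 10 semitones, a half step narrower than a major seventh, so the interval is minor.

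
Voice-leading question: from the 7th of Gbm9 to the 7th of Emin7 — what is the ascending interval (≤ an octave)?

The 7th of Gbm9 is Fb; the 7th of Emin7 is D.
6 letter names make it a sixth; at 10 semitones (a half step wider than major) the quality is augmented.

augmented sixth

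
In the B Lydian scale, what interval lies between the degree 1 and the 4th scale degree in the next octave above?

augmented eleventh

Spelling the B Lydian scale: B C# D# E# F# G# A#.
So we need the interval from B up to E#.
B up to E# is 18 semitones, a half step wider than a perfect eleventh, so the interval is augmented.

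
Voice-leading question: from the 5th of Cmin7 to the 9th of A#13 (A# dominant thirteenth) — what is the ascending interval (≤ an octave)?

Cmin7 has G as its 5th, and A#13 (A# dominant thirteenth) has B# as its 9th.
G up to B# is 5 semitones, a half step wider than a major third, so the interval is augmented.

augmented third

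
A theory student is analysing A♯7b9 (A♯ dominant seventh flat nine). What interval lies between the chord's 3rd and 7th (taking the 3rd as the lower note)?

Spelling the chord: A♯–C𝄪–E♯–G♯–B.
So we need the interval from C𝄪 up to G♯.
5 letter names make it a fifth; at 6 semitones (a half step narrower than perfect) the quality is diminished.
This 3–7 tritone is the characteristic tension at the heart of the dominant sound.

diminished fifth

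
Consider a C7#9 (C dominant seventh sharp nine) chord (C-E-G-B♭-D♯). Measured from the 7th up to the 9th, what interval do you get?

augmented third

So we need the interval from B♭ up to D♯.
From B♭ to D♯: 5 semitones over a third = augmented.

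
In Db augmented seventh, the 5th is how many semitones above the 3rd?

Db7#5: Db-F-A-Cb.
F to A is a major third: 4 semitones.

4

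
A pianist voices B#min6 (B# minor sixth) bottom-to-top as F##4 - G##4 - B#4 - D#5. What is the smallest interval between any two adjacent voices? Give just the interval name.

major second

Adjacent intervals: F##4→G##4 = major second; G##4→B#4 = minor third; B#4→D#5 = minor third.
The smallest is F##4 to G##4, a major second (2 semitones).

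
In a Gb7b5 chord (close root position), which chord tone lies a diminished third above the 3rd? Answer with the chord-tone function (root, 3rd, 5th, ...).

5th

Spelling the chord: Gb Bb Dbb Fb.
The 3rd is Bb. A diminished third above Bb is Dbb.
Dbb is the chord's 5th.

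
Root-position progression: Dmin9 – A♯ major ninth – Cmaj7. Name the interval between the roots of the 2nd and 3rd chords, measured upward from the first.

diminished 3rd

The roots are A♯ and C.
3 letter names make it a third; at 2 semitones (a whole step narrower than major) the quality is diminished.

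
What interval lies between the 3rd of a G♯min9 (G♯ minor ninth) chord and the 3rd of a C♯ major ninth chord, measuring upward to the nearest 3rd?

augmented fourth

G♯min9 (G♯ minor ninth) has B as its 3rd, and C♯ major ninth has E♯ as its 3rd.
4 letter names make it a fourth; at 6 semitones (a half step wider than perfect) the quality is augmented.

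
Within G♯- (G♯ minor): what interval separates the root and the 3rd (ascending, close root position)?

minor 3rd

Spelling the chord: G♯ B D♯.
That puts G♯ below B.
G♯ up to B is 3 semitones, a half step narrower than a major third, so the interval is minor.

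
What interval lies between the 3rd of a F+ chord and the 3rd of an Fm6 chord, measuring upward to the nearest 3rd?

F+ has A as its 3rd, and Fm6 has Ab as its 3rd.
8 letter names make it an octave; at 11 semitones (a half step narrower than perfect) the quality is diminished.

diminished 8th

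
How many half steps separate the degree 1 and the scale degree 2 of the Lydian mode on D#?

2

The scale is D# E# F## G## A# B# C##.
D# up to E# is a major second — 2 semitones.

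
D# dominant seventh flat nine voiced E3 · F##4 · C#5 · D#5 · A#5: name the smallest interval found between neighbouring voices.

major 2nd

Adjacent intervals: E3→F##4 = augmented ninth; F##4→C#5 = diminished fifth; C#5→D#5 = major second; D#5→A#5 = perfect fifth.
The smallest is C#5 to D#5, a major second (2 semitones).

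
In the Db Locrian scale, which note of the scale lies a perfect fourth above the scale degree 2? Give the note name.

Abb

The scale is Db Ebb Fb Gb Abb Bbb Cb.
The scale degree 2 is Ebb; a perfect fourth above that is Abb — scale degree 5.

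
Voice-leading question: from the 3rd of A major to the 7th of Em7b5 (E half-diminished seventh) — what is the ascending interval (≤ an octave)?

A major has C# as its 3rd, and Em7b5 (E half-diminished seventh) has D as its 7th.
From C# to D: 1 semitone over a second = minor.

minor second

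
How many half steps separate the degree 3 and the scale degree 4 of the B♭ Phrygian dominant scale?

1

The scale is B♭ C♭ D E♭ F G♭ A♭.
D up to E♭ is a minor second — 1 semitone.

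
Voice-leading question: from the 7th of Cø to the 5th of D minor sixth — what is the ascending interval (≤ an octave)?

The 7th of Cø is B♭; the 5th of D minor sixth is A.
B♭ up to A spans 7 letter names and 11 semitones — a major seventh.

major seventh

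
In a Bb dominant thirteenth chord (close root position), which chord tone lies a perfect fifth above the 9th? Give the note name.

Bb13 is spelled Bb–D–F–Ab–C–G.
The 9th is C. A perfect fifth above C is G.
G is the chord's 13th.

G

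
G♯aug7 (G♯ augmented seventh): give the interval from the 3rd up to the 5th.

major third

G♯+7: G♯ B♯ D𝄪 F♯.
3rd = B♯; 5th = D𝄪.
B♯ up to D𝄪 spans 3 letter names and 4 semitones — a major third.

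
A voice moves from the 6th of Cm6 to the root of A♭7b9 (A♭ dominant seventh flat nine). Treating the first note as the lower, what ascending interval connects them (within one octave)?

diminished 8th

The 6th of Cm6 is A; the root of A♭7b9 (A♭ dominant seventh flat nine) is A♭.
8 letter names make it an octave; at 11 semitones (a half step narrower than perfect) the quality is diminished.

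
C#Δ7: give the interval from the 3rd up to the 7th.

P5

The chord tones of C#M7 are C#, E#, G#, B#.
That puts E# below B#.
E# up to B# spans 5 letter names and 7 semitones — a perfect fifth.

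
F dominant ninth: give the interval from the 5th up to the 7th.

minor third

The chord tones of F9 (F dominant ninth) are F A C Eb G.
So we need the interval from C up to Eb.
From C to Eb: 3 semitones over a third = minor.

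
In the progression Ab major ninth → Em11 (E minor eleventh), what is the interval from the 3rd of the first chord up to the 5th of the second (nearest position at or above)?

major seventh

The 3rd of Ab major ninth is C; the 5th of Em11 (E minor eleventh) is B.
From C to B is 11 semitones, exactly the major seventh.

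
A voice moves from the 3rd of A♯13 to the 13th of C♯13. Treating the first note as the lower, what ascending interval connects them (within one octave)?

minor sixth

A♯13 has C𝄪 as its 3rd, and C♯13 has A♯ as its 13th.
6 letter names make it a sixth; at 8 semitones (a half step narrower than major) the quality is minor.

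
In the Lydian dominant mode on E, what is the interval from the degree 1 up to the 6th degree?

major sixth

E lydian dominant: E F# G# A# B C# D.
Degree 1 = E; scale degree 6 = C#.
From E to C# is 9 semitones, exactly the major sixth.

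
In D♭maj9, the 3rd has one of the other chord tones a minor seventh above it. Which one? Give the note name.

D♭ major ninth: D♭-F-A♭-C-E♭.
The 3rd is F. A minor seventh above F is E♭.
E♭ is the chord's 9th.

Eb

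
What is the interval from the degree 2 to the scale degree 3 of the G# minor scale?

minor 2nd

The scale runs G# A# B C# D# E F#.
So we need the interval from A# up to B.
From A# to B: 1 semitone over a second = minor.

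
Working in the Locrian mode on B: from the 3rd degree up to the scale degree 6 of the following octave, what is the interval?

P11

The scale runs B C D E F G A.
That puts D below G.
From D to G is 17 semitones, exactly the perfect eleventh.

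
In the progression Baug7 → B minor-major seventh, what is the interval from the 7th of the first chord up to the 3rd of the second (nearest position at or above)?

The 7th of Baug7 is A; the 3rd of B minor-major seventh is D.
A up to D spans 4 letter names and 5 semitones — a perfect fourth.

perfect fourth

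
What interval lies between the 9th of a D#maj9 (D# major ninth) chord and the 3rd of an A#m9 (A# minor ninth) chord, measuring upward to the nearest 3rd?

m6

The 9th of D#maj9 (D# major ninth) is E#; the 3rd of A#m9 (A# minor ninth) is C#.
From E# to C#: 8 semitones over a sixth = minor.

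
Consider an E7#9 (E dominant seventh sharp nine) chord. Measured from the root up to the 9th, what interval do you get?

The chord tones of E7#9 are E-G#-B-D-F##.
So we need the interval from E up to F##.
From E to F##: 15 semitones over a ninth = augmented.

augmented ninth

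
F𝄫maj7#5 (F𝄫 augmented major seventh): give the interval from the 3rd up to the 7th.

The chord tones of F𝄫+maj7 are F𝄫–A𝄫–C♭–E𝄫.
The 3rd is A𝄫 and the 7th is E𝄫.
A𝄫 up to E𝄫 spans 5 letter names and 7 semitones — a perfect fifth.

P5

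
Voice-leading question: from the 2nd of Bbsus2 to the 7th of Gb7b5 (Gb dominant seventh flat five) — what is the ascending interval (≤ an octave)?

diminished 4th

The 2nd of Bbsus2 is C; the 7th of Gb7b5 (Gb dominant seventh flat five) is Fb.
From C to Fb: 4 semitones over a fourth = diminished.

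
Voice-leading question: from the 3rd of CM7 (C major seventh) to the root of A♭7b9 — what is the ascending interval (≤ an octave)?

diminished 4th

The 3rd of CM7 (C major seventh) is E; the root of A♭7b9 is A♭.
4 letter names make it a fourth; at 4 semitones (a half step narrower than perfect) the quality is diminished.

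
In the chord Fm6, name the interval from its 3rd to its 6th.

augmented 4th

Spelling the chord: F, A♭, C, D.
3rd = A♭; 6th = D.
4 letter names make it a fourth; at 6 semitones (a half step wider than perfect) the quality is augmented.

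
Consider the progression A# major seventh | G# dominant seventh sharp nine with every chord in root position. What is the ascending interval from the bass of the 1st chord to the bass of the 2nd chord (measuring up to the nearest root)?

The roots are A# and G#.
From A# to G#: 10 semitones over a seventh = minor.

minor 7th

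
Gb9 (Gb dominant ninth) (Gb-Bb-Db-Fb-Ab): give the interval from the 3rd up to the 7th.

diminished fifth

That puts Bb below Fb.
5 letter names make it a fifth; at 6 semitones (a half step narrower than perfect) the quality is diminished.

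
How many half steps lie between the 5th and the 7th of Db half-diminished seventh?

Dbø: Db–Fb–Abb–Cb.
Abb to Cb is a major third: 4 semitones.

4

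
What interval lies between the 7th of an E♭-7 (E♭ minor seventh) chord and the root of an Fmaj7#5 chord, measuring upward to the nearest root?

M3

E♭-7 (E♭ minor seventh) has D♭ as its 7th, and Fmaj7#5 has F as its root.
D♭ up to F spans 3 letter names and 4 semitones — a major third.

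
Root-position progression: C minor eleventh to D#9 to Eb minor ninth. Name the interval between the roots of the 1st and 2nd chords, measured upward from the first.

The roots are C and D#.
2 letter names make it a second; at 3 semitones (a half step wider than major) the quality is augmented.

augmented 2nd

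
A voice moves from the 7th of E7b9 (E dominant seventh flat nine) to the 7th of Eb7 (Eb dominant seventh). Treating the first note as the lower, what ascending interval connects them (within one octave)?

E7b9 (E dominant seventh flat nine) has D as its 7th, and Eb7 (Eb dominant seventh) has Db as its 7th.
8 letter names make it an octave; at 11 semitones (a half step narrower than perfect) the quality is diminished.

diminished octave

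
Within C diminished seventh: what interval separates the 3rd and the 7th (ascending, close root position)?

Cdim7 (C diminished seventh) is spelled C Eb Gb Bbb.
3rd = Eb; 7th = Bbb.
5 letter names make it a fifth; at 6 semitones (a half step narrower than perfect) the quality is diminished.

diminished fifth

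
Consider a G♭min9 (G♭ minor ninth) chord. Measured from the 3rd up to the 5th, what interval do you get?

The chord tones of G♭ minor ninth are G♭–B𝄫–D♭–F♭–A♭.
That puts B𝄫 below D♭.
From B𝄫 to D♭ is 4 semitones, exactly the major third.

M3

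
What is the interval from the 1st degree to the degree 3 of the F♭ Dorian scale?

minor third

Spelling the F♭ Dorian scale: F♭ G♭ A𝄫 B𝄫 C♭ D♭ E𝄫.
So we need the interval from F♭ up to A𝄫.
From F♭ to A𝄫: 3 semitones over a third = minor.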